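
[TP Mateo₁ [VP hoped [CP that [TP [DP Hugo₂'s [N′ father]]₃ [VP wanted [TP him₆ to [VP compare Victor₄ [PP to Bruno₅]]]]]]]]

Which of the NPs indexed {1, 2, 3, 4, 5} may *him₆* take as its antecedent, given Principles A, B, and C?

{1, 2}

*him* is a pronoun, so Principle B applies: it must be free in its binding domain.
Binding domain of *him₆*: the embedded TP, whose subject is [Hugo₂'s father]₃.
*Mateo₁* c-commands the pronoun but from outside its binding domain, and is not c-commanded by it → coindexation permitted.
*Hugo₂* and the pronoun do not c-command one another → neither Principle B nor Principle C is at stake; coindexation permitted.
*[Hugo₂'s father]₃* c-commands the pronoun within its binding domain → coindexation would violate Principle B.
*Victor₄*: the pronoun c-commands this R-expression → coindexation would violate Principle C on *Victor₄*.
*Bruno₅*: the pronoun c-commands this R-expression → coindexation would violate Principle C on *Bruno₅*.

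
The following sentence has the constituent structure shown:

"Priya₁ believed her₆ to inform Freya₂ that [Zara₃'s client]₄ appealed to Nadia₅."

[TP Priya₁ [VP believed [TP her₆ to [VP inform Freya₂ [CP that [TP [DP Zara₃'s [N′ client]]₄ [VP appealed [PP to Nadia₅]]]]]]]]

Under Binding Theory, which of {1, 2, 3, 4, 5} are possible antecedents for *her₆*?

none

*her* is a pronoun, so Principle B applies: it must be free in its binding domain.
Binding domain of *her₆*: the matrix TP, whose subject is Priya₁.
*Priya₁* c-commands the pronoun within its binding domain → coindexation would violate Principle B.
*Freya₂*: the pronoun c-commands this R-expression → coindexation would violate Principle C on *Freya₂*.
*Zara₃*: the pronoun c-commands this R-expression → coindexation would violate Principle C on *Zara₃*.
*[Zara₃'s client]₄*: the pronoun c-commands this R-expression → coindexation would violate Principle C on *[Zara₃'s client]₄*.
*Nadia₅*: the pronoun c-commands this R-expression → coindexation would violate Principle C on *Nadia₅*.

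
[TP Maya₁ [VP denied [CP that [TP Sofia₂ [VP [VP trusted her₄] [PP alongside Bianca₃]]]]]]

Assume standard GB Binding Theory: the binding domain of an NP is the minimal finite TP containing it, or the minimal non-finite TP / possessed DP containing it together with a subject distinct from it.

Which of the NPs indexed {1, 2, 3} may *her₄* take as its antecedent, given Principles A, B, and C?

{1, 3}

*her* is a pronoun, so Principle B applies: it must be free in its binding domain.
Binding domain of *her₄*: the embedded TP, whose subject is Sofia₂.
*Maya₁* c-commands the pronoun but from outside its binding domain, and is not c-commanded by it → coindexation permitted.
*Sofia₂* c-commands the pronoun within its binding domain → coindexation would violate Principle B.
*Bianca₃* and the pronoun do not c-command one another → neither Principle B nor Principle C is at stake; coindexation permitted.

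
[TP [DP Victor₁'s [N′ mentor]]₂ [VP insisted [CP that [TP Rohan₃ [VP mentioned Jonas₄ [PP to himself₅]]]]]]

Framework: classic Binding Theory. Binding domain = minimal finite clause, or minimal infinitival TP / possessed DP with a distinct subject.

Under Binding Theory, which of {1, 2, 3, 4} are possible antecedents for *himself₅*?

*himself* is an anaphor, so Principle A applies: it must be bound in its binding domain.
Binding domain of *himself₅*: the embedded TP, whose subject is Rohan₃.
*Victor₁* does not c-command the anaphor → cannot bind it.
*[Victor₁'s mentor]₂* c-commands the anaphor but is outside its binding domain → cannot satisfy Principle A.
*Rohan₃* c-commands the anaphor within its binding domain → licit binder.
*Jonas₄* c-commands the anaphor within its binding domain → licit binder.

{3, 4}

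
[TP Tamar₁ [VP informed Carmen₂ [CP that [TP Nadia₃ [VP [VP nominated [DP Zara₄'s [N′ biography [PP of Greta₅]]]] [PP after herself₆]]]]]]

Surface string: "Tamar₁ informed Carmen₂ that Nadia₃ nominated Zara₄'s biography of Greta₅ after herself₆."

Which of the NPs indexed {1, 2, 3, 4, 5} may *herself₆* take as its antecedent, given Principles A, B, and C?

{3}

*herself* is an anaphor, so Principle A applies: it must be bound in its binding domain.
Binding domain of *herself₆*: the embedded TP, whose subject is Nadia₃.
*Tamar₁* c-commands the anaphor but is outside its binding domain → cannot satisfy Principle A.
*Carmen₂* c-commands the anaphor but is outside its binding domain → cannot satisfy Principle A.
*Nadia₃* c-commands the anaphor within its binding domain → licit binder.
*Zara₄* does not c-command the anaphor → cannot bind it.
*Greta₅* does not c-command the anaphor → cannot bind it.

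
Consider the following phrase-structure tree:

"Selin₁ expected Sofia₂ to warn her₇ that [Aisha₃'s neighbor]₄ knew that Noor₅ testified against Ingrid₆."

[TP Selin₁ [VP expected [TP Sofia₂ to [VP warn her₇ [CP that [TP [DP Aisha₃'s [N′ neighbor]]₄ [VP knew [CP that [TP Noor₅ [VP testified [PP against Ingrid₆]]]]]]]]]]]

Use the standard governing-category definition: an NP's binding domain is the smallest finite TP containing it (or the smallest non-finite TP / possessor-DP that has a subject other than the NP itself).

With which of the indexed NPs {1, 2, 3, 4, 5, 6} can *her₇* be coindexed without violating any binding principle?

{1}

*her* is a pronoun, so Principle B applies: it must be free in its binding domain.
Binding domain of *her₇*: the embedded TP, whose subject is Sofia₂.
*Selin₁* c-commands the pronoun but from outside its binding domain, and is not c-commanded by it → coindexation permitted.
*Sofia₂* c-commands the pronoun within its binding domain → coindexation would violate Principle B.
*Aisha₃*: the pronoun c-commands this R-expression → coindexation would violate Principle C on *Aisha₃*.
*[Aisha₃'s neighbor]₄*: the pronoun c-commands this R-expression → coindexation would violate Principle C on *[Aisha₃'s neighbor]₄*.
*Noor₅*: the pronoun c-commands this R-expression → coindexation would violate Principle C on *Noor₅*.
*Ingrid₆*: the pronoun c-commands this R-expression → coindexation would violate Principle C on *Ingrid₆*.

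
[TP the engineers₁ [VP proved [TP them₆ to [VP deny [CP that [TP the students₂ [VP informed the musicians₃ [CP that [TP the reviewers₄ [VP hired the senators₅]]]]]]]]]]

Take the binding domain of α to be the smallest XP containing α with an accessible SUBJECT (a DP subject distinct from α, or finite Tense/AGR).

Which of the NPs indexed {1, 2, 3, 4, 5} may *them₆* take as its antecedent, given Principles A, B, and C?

none

*them* is a pronoun, so Principle B applies: it must be free in its binding domain.
Binding domain of *them₆*: the matrix TP, whose subject is the engineers₁.
*the engineers₁* c-commands the pronoun within its binding domain → coindexation would violate Principle B.
*the students₂*: the pronoun c-commands this R-expression → coindexation would violate Principle C on *the students₂*.
*the musicians₃*: the pronoun c-commands this R-expression → coindexation would violate Principle C on *the musicians₃*.
*the reviewers₄*: the pronoun c-commands this R-expression → coindexation would violate Principle C on *the reviewers₄*.
*the senators₅*: the pronoun c-commands this R-expression → coindexation would violate Principle C on *the senators₅*.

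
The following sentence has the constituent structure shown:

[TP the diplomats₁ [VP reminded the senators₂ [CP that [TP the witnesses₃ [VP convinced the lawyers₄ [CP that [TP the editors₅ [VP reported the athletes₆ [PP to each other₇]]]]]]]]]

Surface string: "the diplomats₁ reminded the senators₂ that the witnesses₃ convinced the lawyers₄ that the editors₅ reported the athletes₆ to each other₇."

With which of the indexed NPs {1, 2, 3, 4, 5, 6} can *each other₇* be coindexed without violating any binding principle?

*each other* is an anaphor, so Principle A applies: it must be bound in its binding domain.
Binding domain of *each other₇*: the embedded TP, whose subject is the editors₅.
*the diplomats₁* c-commands the anaphor but is outside its binding domain → cannot satisfy Principle A.
*the senators₂* c-commands the anaphor but is outside its binding domain → cannot satisfy Principle A.
*the witnesses₃* c-commands the anaphor but is outside its binding domain → cannot satisfy Principle A.
*the lawyers₄* c-commands the anaphor but is outside its binding domain → cannot satisfy Principle A.
*the editors₅* c-commands the anaphor within its binding domain → licit binder.
*the athletes₆* c-commands the anaphor within its binding domain → licit binder.

{5, 6}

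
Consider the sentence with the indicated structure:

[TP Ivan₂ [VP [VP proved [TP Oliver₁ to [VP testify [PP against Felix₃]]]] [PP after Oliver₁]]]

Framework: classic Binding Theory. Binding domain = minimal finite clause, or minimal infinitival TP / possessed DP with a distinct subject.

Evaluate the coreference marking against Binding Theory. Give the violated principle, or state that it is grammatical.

The two coindexed NPs are *Oliver₁* and *Oliver₁*.
*Oliver₁* is an R-expression; no coindexed NP c-commands it, so Principle C holds.
*Oliver₁* is an R-expression; *Oliver₁* does not c-command it, and no other NP shares its index, so Principle C is satisfied.
All principles are respected.

grammatical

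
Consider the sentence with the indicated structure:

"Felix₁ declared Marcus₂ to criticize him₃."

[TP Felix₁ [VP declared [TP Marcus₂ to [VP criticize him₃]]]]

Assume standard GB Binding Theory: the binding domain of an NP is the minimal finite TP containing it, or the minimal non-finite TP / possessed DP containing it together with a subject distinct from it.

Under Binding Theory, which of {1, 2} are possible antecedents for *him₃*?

{1}

*him* is a pronoun, so Principle B applies: it must be free in its binding domain.
Binding domain of *him₃*: the embedded TP, whose subject is Marcus₂.
*Felix₁* c-commands the pronoun but from outside its binding domain, and is not c-commanded by it → coindexation permitted.
*Marcus₂* c-commands the pronoun within its binding domain → coindexation would violate Principle B.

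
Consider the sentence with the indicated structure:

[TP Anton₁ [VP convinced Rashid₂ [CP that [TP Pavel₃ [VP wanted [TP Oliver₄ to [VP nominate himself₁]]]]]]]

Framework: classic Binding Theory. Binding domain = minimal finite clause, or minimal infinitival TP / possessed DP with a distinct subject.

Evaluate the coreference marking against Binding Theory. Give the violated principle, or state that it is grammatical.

The two coindexed NPs are *Anton₁* and *himself₁*.
*himself₁* is an anaphor. Principle A requires it to be bound within its binding domain — the embedded TP, whose subject is Oliver₄.
Within that domain it is c-commanded by *Oliver₄*, which does not share its index.
*Anton₁* does c-command the anaphor, but from outside its binding domain.
The anaphor is unbound in its domain → Principle A violation.

Principle A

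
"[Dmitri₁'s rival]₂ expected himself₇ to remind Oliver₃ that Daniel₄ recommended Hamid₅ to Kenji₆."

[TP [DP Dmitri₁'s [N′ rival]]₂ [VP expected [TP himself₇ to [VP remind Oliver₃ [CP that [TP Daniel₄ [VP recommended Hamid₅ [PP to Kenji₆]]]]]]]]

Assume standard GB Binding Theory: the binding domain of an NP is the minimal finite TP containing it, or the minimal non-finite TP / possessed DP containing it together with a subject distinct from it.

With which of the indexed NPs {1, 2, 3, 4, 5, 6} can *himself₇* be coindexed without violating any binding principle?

*himself* is an anaphor, so Principle A applies: it must be bound in its binding domain.
Binding domain of *himself₇*: the matrix TP, whose subject is [Dmitri₁'s rival]₂.
*Dmitri₁* does not c-command the anaphor → cannot bind it.
*[Dmitri₁'s rival]₂* c-commands the anaphor within its binding domain → licit binder.
*Oliver₃* does not c-command the anaphor → cannot bind it.
*Daniel₄* does not c-command the anaphor → cannot bind it.
*Hamid₅* does not c-command the anaphor → cannot bind it.
*Kenji₆* does not c-command the anaphor → cannot bind it.

{2}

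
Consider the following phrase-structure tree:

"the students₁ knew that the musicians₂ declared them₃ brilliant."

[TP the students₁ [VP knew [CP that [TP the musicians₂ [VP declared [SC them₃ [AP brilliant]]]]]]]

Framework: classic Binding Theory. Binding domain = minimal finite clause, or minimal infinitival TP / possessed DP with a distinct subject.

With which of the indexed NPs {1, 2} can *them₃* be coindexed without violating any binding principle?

{1}

*them* is a pronoun, so Principle B applies: it must be free in its binding domain.
Binding domain of *them₃*: the embedded TP, whose subject is the musicians₂.
*the students₁* c-commands the pronoun but from outside its binding domain, and is not c-commanded by it → coindexation permitted.
*the musicians₂* c-commands the pronoun within its binding domain → coindexation would violate Principle B.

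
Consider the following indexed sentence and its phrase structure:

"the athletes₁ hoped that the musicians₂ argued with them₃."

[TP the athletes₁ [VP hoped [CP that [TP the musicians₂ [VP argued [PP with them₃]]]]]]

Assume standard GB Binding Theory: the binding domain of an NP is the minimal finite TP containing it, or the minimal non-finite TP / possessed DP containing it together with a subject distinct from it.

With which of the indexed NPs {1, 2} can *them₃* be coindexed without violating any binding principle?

{1}

*them* is a pronoun, so Principle B applies: it must be free in its binding domain.
Binding domain of *them₃*: the embedded TP, whose subject is the musicians₂.
*the athletes₁* c-commands the pronoun but from outside its binding domain, and is not c-commanded by it → coindexation permitted.
*the musicians₂* c-commands the pronoun within its binding domain → coindexation would violate Principle B.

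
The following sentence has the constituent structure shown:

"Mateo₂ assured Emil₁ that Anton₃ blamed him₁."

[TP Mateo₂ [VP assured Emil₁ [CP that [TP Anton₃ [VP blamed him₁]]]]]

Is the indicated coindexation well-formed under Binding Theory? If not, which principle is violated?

The two coindexed NPs are *Emil₁* and *him₁*.
*him₁* is a pronoun; its binding domain is the embedded TP, whose subject is Anton₃. Within that domain it is c-commanded only by *Anton₃*, which carries a different index — the pronoun is free locally, so Principle B holds.
*Emil₁* is an R-expression; *him₁* does not c-command it, and no other NP shares its index, so Principle C is satisfied.
All principles are respected.

grammatical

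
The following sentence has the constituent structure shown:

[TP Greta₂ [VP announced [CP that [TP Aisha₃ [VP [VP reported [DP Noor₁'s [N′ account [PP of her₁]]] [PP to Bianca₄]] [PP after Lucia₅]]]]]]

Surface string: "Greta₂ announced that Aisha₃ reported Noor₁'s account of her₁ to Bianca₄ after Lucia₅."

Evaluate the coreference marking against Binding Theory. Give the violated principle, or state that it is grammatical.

The two coindexed NPs are *Noor₁* and *her₁*.
*her₁* is a pronoun. Its binding domain is the possessed DP, whose subject is Noor₁.
*Noor₁* c-commands it within that domain and carries the same index.
The pronoun is locally bound → Principle B violation.

Principle B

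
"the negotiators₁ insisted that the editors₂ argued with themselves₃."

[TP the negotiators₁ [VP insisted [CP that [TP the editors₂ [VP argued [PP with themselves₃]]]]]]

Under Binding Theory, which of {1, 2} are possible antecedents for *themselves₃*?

{2}

*themselves* is an anaphor, so Principle A applies: it must be bound in its binding domain.
Binding domain of *themselves₃*: the embedded TP, whose subject is the editors₂.
*the negotiators₁* c-commands the anaphor but is outside its binding domain → cannot satisfy Principle A.
*the editors₂* c-commands the anaphor within its binding domain → licit binder.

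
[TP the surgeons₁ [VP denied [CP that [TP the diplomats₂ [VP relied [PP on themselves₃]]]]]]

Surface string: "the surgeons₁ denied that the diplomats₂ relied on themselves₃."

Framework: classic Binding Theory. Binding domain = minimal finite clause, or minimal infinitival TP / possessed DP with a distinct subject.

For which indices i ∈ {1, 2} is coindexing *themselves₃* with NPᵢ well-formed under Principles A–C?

{2}

*themselves* is an anaphor, so Principle A applies: it must be bound in its binding domain.
Binding domain of *themselves₃*: the embedded TP, whose subject is the diplomats₂.
*the surgeons₁* c-commands the anaphor but is outside its binding domain → cannot satisfy Principle A.
*the diplomats₂* c-commands the anaphor within its binding domain → licit binder.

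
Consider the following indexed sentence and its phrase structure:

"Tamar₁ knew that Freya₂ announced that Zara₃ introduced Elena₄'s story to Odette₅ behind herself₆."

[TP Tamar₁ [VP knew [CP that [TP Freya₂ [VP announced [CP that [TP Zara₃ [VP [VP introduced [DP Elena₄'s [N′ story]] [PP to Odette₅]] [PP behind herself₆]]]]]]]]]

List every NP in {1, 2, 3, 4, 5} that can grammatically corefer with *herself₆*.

{3}

*herself* is an anaphor, so Principle A applies: it must be bound in its binding domain.
Binding domain of *herself₆*: the embedded TP, whose subject is Zara₃.
*Tamar₁* c-commands the anaphor but is outside its binding domain → cannot satisfy Principle A.
*Freya₂* c-commands the anaphor but is outside its binding domain → cannot satisfy Principle A.
*Zara₃* c-commands the anaphor within its binding domain → licit binder.
*Elena₄* does not c-command the anaphor → cannot bind it.
*Odette₅* does not c-command the anaphor → cannot bind it.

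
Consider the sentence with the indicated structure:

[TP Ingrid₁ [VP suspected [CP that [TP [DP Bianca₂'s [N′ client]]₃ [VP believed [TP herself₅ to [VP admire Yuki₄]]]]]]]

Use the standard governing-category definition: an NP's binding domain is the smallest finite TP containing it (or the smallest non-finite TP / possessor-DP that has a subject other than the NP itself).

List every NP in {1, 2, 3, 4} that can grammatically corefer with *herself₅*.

*herself* is an anaphor, so Principle A applies: it must be bound in its binding domain.
Binding domain of *herself₅*: the embedded TP, whose subject is [Bianca₂'s client]₃.
*Ingrid₁* c-commands the anaphor but is outside its binding domain → cannot satisfy Principle A.
*Bianca₂* does not c-command the anaphor → cannot bind it.
*[Bianca₂'s client]₃* c-commands the anaphor within its binding domain → licit binder.
*Yuki₄* does not c-command the anaphor → cannot bind it.

{3}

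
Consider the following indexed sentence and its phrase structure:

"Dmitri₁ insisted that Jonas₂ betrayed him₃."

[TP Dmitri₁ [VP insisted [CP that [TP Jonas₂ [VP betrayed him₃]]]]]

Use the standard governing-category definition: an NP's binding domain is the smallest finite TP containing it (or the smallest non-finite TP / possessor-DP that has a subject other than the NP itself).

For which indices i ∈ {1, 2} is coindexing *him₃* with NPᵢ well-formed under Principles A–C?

*him* is a pronoun, so Principle B applies: it must be free in its binding domain.
Binding domain of *him₃*: the embedded TP, whose subject is Jonas₂.
*Dmitri₁* c-commands the pronoun but from outside its binding domain, and is not c-commanded by it → coindexation permitted.
*Jonas₂* c-commands the pronoun within its binding domain → coindexation would violate Principle B.

{1}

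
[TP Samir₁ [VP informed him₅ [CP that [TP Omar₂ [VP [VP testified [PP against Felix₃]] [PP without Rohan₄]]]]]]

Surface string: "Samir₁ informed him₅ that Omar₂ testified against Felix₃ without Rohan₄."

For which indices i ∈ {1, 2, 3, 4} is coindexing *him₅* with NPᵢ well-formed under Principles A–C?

none

*him* is a pronoun, so Principle B applies: it must be free in its binding domain.
Binding domain of *him₅*: the matrix TP, whose subject is Samir₁.
*Samir₁* c-commands the pronoun within its binding domain → coindexation would violate Principle B.
*Omar₂*: the pronoun c-commands this R-expression → coindexation would violate Principle C on *Omar₂*.
*Felix₃*: the pronoun c-commands this R-expression → coindexation would violate Principle C on *Felix₃*.
*Rohan₄*: the pronoun c-commands this R-expression → coindexation would violate Principle C on *Rohan₄*.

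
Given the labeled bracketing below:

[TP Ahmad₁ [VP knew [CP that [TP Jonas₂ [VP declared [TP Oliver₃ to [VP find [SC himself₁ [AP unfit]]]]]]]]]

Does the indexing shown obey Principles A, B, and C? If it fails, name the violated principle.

The two coindexed NPs are *Ahmad₁* and *himself₁*.
*himself₁* is an anaphor. Principle A requires it to be bound within its binding domain — the embedded TP, whose subject is Oliver₃.
Within that domain it is c-commanded by *Oliver₃*, which does not share its index.
*Ahmad₁* does c-command the anaphor, but from outside its binding domain.
The anaphor is unbound in its domain → Principle A violation.

Principle A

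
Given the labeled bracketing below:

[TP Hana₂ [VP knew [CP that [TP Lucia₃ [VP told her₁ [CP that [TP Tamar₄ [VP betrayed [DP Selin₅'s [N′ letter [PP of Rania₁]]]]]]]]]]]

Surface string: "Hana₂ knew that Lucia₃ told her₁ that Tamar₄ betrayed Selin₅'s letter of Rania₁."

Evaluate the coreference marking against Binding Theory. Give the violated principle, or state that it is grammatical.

Principle C

The two coindexed NPs are *her₁* and *Rania₁*.
*Rania₁* is an R-expression. Principle C requires it to be free everywhere.
*her₁* c-commands it and carries the same index.
The R-expression is bound → Principle C violation.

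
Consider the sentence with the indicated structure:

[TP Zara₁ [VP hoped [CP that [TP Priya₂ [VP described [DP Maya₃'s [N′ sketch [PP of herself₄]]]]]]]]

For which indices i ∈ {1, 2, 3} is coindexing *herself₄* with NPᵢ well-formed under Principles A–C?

{3}

*herself* is an anaphor, so Principle A applies: it must be bound in its binding domain.
Binding domain of *herself₄*: the possessed DP, whose subject is Maya₃.
*Zara₁* c-commands the anaphor but is outside its binding domain → cannot satisfy Principle A.
*Priya₂* c-commands the anaphor but is outside its binding domain → cannot satisfy Principle A.
*Maya₃* c-commands the anaphor within its binding domain → licit binder.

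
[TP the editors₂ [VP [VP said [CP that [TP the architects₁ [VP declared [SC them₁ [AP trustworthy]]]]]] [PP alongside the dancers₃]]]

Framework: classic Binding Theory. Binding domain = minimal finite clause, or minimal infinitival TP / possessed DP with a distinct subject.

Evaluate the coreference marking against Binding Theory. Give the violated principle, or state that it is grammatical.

Principle B

The two coindexed NPs are *the architects₁* and *them₁*.
*them₁* is a pronoun. Its binding domain is the embedded TP, whose subject is the architects₁.
*the architects₁* c-commands it within that domain and carries the same index.
The pronoun is locally bound → Principle B violation.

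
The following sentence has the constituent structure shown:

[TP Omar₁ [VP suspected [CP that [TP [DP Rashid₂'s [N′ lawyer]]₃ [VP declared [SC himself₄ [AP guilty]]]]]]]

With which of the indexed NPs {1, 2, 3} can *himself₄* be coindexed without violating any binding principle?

{3}

*himself* is an anaphor, so Principle A applies: it must be bound in its binding domain.
Binding domain of *himself₄*: the embedded TP, whose subject is [Rashid₂'s lawyer]₃.
*Omar₁* c-commands the anaphor but is outside its binding domain → cannot satisfy Principle A.
*Rashid₂* does not c-command the anaphor → cannot bind it.
*[Rashid₂'s lawyer]₃* c-commands the anaphor within its binding domain → licit binder.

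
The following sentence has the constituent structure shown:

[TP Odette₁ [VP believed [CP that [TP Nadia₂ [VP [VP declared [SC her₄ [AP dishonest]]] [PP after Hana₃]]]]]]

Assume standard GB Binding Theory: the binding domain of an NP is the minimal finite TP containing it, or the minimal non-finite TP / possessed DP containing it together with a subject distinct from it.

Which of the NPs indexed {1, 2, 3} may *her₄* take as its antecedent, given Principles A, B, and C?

*her* is a pronoun, so Principle B applies: it must be free in its binding domain.
Binding domain of *her₄*: the embedded TP, whose subject is Nadia₂.
*Odette₁* c-commands the pronoun but from outside its binding domain, and is not c-commanded by it → coindexation permitted.
*Nadia₂* c-commands the pronoun within its binding domain → coindexation would violate Principle B.
*Hana₃* and the pronoun do not c-command one another → neither Principle B nor Principle C is at stake; coindexation permitted.

{1, 3}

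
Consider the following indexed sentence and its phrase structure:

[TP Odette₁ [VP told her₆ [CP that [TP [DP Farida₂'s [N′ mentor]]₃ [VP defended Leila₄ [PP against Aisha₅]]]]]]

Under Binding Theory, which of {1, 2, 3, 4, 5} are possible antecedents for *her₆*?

*her* is a pronoun, so Principle B applies: it must be free in its binding domain.
Binding domain of *her₆*: the matrix TP, whose subject is Odette₁.
*Odette₁* c-commands the pronoun within its binding domain → coindexation would violate Principle B.
*Farida₂*: the pronoun c-commands this R-expression → coindexation would violate Principle C on *Farida₂*.
*[Farida₂'s mentor]₃*: the pronoun c-commands this R-expression → coindexation would violate Principle C on *[Farida₂'s mentor]₃*.
*Leila₄*: the pronoun c-commands this R-expression → coindexation would violate Principle C on *Leila₄*.
*Aisha₅*: the pronoun c-commands this R-expression → coindexation would violate Principle C on *Aisha₅*.

none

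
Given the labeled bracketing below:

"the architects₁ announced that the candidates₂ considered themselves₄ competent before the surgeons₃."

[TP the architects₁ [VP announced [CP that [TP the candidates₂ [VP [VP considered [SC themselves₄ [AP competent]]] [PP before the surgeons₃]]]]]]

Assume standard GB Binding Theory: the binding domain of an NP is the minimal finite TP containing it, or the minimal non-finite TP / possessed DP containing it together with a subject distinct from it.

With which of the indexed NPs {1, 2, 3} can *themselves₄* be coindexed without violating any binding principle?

{2}

*themselves* is an anaphor, so Principle A applies: it must be bound in its binding domain.
Binding domain of *themselves₄*: the embedded TP, whose subject is the candidates₂.
*the architects₁* c-commands the anaphor but is outside its binding domain → cannot satisfy Principle A.
*the candidates₂* c-commands the anaphor within its binding domain → licit binder.
*the surgeons₃* does not c-command the anaphor → cannot bind it.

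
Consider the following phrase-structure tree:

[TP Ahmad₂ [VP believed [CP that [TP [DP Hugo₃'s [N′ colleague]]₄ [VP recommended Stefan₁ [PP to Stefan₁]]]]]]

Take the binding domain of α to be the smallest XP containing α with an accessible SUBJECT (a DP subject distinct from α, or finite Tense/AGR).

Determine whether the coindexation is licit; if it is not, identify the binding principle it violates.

Principle C

The two coindexed NPs are *Stefan₁* (the lower occurrence) and *Stefan₁* (the higher occurrence).
*Stefan₁* (the lower occurrence) is an R-expression. Principle C requires it to be free everywhere.
*Stefan₁* (the higher occurrence) c-commands it and carries the same index.
The R-expression is bound → Principle C violation.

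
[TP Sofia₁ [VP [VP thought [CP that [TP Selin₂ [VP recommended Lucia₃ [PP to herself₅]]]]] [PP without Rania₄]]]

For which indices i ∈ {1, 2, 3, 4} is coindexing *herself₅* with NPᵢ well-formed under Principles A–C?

{2, 3}

*herself* is an anaphor, so Principle A applies: it must be bound in its binding domain.
Binding domain of *herself₅*: the embedded TP, whose subject is Selin₂.
*Sofia₁* c-commands the anaphor but is outside its binding domain → cannot satisfy Principle A.
*Selin₂* c-commands the anaphor within its binding domain → licit binder.
*Lucia₃* c-commands the anaphor within its binding domain → licit binder.
*Rania₄* does not c-command the anaphor → cannot bind it.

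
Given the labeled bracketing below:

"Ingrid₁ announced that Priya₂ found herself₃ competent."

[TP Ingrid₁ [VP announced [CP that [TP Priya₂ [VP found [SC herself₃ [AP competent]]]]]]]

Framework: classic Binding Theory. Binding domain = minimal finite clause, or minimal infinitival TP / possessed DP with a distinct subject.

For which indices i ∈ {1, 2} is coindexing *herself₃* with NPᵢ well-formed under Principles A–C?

{2}

*herself* is an anaphor, so Principle A applies: it must be bound in its binding domain.
Binding domain of *herself₃*: the embedded TP, whose subject is Priya₂.
*Ingrid₁* c-commands the anaphor but is outside its binding domain → cannot satisfy Principle A.
*Priya₂* c-commands the anaphor within its binding domain → licit binder.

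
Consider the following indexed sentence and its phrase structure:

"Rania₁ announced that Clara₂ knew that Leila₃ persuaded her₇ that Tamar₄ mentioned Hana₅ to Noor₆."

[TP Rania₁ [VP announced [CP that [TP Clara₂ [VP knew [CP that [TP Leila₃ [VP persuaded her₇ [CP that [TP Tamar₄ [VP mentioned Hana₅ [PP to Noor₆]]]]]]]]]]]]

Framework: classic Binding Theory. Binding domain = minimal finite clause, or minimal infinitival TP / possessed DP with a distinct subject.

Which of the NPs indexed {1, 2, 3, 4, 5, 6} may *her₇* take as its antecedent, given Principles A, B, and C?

{1, 2}

*her* is a pronoun, so Principle B applies: it must be free in its binding domain.
Binding domain of *her₇*: the embedded TP, whose subject is Leila₃.
*Rania₁* c-commands the pronoun but from outside its binding domain, and is not c-commanded by it → coindexation permitted.
*Clara₂* c-commands the pronoun but from outside its binding domain, and is not c-commanded by it → coindexation permitted.
*Leila₃* c-commands the pronoun within its binding domain → coindexation would violate Principle B.
*Tamar₄*: the pronoun c-commands this R-expression → coindexation would violate Principle C on *Tamar₄*.
*Hana₅*: the pronoun c-commands this R-expression → coindexation would violate Principle C on *Hana₅*.
*Noor₆*: the pronoun c-commands this R-expression → coindexation would violate Principle C on *Noor₆*.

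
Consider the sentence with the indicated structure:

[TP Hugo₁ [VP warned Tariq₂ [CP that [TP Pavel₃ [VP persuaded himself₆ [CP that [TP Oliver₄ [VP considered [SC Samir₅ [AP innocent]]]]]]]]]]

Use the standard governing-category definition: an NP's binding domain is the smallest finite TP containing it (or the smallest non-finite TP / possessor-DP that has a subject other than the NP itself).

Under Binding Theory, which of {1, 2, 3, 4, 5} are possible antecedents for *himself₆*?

{3}

*himself* is an anaphor, so Principle A applies: it must be bound in its binding domain.
Binding domain of *himself₆*: the embedded TP, whose subject is Pavel₃.
*Hugo₁* c-commands the anaphor but is outside its binding domain → cannot satisfy Principle A.
*Tariq₂* c-commands the anaphor but is outside its binding domain → cannot satisfy Principle A.
*Pavel₃* c-commands the anaphor within its binding domain → licit binder.
*Oliver₄* does not c-command the anaphor → cannot bind it.
*Samir₅* does not c-command the anaphor → cannot bind it.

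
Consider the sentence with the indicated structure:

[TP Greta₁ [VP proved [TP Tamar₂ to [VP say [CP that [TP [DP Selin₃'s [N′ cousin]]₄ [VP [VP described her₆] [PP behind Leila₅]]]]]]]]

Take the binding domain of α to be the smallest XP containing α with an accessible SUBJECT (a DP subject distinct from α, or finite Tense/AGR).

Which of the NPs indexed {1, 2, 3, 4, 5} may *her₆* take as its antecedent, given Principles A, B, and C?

{1, 2, 3, 5}

*her* is a pronoun, so Principle B applies: it must be free in its binding domain.
Binding domain of *her₆*: the embedded TP, whose subject is [Selin₃'s cousin]₄.
*Greta₁* c-commands the pronoun but from outside its binding domain, and is not c-commanded by it → coindexation permitted.
*Tamar₂* c-commands the pronoun but from outside its binding domain, and is not c-commanded by it → coindexation permitted.
*Selin₃* and the pronoun do not c-command one another → neither Principle B nor Principle C is at stake; coindexation permitted.
*[Selin₃'s cousin]₄* c-commands the pronoun within its binding domain → coindexation would violate Principle B.
*Leila₅* and the pronoun do not c-command one another → neither Principle B nor Principle C is at stake; coindexation permitted.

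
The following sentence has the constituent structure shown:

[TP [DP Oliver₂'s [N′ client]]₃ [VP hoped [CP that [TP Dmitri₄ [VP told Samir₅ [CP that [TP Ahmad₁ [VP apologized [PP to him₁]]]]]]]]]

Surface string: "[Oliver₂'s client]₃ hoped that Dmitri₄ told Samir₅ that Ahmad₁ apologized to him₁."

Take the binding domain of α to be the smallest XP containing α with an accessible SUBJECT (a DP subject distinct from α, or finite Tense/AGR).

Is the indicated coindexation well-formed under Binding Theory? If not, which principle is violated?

Principle B

The two coindexed NPs are *Ahmad₁* and *him₁*.
*him₁* is a pronoun. Its binding domain is the embedded TP, whose subject is Ahmad₁.
*Ahmad₁* c-commands it within that domain and carries the same index.
The pronoun is locally bound → Principle B violation.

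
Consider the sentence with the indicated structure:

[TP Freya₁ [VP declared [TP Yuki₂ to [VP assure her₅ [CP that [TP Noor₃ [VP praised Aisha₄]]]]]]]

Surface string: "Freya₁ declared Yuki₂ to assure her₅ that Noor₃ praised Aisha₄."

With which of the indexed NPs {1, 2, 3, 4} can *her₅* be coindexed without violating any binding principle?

{1}

*her* is a pronoun, so Principle B applies: it must be free in its binding domain.
Binding domain of *her₅*: the embedded TP, whose subject is Yuki₂.
*Freya₁* c-commands the pronoun but from outside its binding domain, and is not c-commanded by it → coindexation permitted.
*Yuki₂* c-commands the pronoun within its binding domain → coindexation would violate Principle B.
*Noor₃*: the pronoun c-commands this R-expression → coindexation would violate Principle C on *Noor₃*.
*Aisha₄*: the pronoun c-commands this R-expression → coindexation would violate Principle C on *Aisha₄*.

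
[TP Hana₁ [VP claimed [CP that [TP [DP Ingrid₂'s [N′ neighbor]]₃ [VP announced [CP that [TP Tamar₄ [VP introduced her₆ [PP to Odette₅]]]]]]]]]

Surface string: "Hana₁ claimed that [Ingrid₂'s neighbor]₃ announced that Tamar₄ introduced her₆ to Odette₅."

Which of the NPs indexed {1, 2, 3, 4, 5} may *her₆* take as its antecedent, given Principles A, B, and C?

{1, 2, 3}

*her* is a pronoun, so Principle B applies: it must be free in its binding domain.
Binding domain of *her₆*: the embedded TP, whose subject is Tamar₄.
*Hana₁* c-commands the pronoun but from outside its binding domain, and is not c-commanded by it → coindexation permitted.
*Ingrid₂* and the pronoun do not c-command one another → neither Principle B nor Principle C is at stake; coindexation permitted.
*[Ingrid₂'s neighbor]₃* c-commands the pronoun but from outside its binding domain, and is not c-commanded by it → coindexation permitted.
*Tamar₄* c-commands the pronoun within its binding domain → coindexation would violate Principle B.
*Odette₅*: the pronoun c-commands this R-expression → coindexation would violate Principle C on *Odette₅*.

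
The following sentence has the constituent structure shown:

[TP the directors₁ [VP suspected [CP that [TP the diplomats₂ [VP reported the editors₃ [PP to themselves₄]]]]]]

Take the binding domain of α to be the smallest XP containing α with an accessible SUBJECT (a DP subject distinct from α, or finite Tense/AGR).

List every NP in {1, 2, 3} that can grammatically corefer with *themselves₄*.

{2, 3}

*themselves* is an anaphor, so Principle A applies: it must be bound in its binding domain.
Binding domain of *themselves₄*: the embedded TP, whose subject is the diplomats₂.
*the directors₁* c-commands the anaphor but is outside its binding domain → cannot satisfy Principle A.
*the diplomats₂* c-commands the anaphor within its binding domain → licit binder.
*the editors₃* c-commands the anaphor within its binding domain → licit binder.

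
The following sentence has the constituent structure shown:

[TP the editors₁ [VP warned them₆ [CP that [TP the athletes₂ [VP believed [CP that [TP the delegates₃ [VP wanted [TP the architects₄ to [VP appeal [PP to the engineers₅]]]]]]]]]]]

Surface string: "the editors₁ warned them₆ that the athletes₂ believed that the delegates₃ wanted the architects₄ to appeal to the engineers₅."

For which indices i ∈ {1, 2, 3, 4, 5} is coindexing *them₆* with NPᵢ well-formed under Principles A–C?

none

*them* is a pronoun, so Principle B applies: it must be free in its binding domain.
Binding domain of *them₆*: the matrix TP, whose subject is the editors₁.
*the editors₁* c-commands the pronoun within its binding domain → coindexation would violate Principle B.
*the athletes₂*: the pronoun c-commands this R-expression → coindexation would violate Principle C on *the athletes₂*.
*the delegates₃*: the pronoun c-commands this R-expression → coindexation would violate Principle C on *the delegates₃*.
*the architects₄*: the pronoun c-commands this R-expression → coindexation would violate Principle C on *the architects₄*.
*the engineers₅*: the pronoun c-commands this R-expression → coindexation would violate Principle C on *the engineers₅*.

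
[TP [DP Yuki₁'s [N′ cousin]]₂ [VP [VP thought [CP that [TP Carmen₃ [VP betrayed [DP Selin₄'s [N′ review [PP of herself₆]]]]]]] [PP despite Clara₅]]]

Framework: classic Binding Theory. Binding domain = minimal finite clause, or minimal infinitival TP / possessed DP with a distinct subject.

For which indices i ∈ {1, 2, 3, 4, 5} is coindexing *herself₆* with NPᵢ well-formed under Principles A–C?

*herself* is an anaphor, so Principle A applies: it must be bound in its binding domain.
Binding domain of *herself₆*: the possessed DP, whose subject is Selin₄.
*Yuki₁* does not c-command the anaphor → cannot bind it.
*[Yuki₁'s cousin]₂* c-commands the anaphor but is outside its binding domain → cannot satisfy Principle A.
*Carmen₃* c-commands the anaphor but is outside its binding domain → cannot satisfy Principle A.
*Selin₄* c-commands the anaphor within its binding domain → licit binder.
*Clara₅* does not c-command the anaphor → cannot bind it.

{4}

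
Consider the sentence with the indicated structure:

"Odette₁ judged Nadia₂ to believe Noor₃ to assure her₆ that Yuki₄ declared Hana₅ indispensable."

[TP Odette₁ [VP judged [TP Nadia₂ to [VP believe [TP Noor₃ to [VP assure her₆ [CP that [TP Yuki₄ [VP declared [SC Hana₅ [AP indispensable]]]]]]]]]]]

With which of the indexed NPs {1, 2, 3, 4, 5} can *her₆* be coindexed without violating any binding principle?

{1, 2}

*her* is a pronoun, so Principle B applies: it must be free in its binding domain.
Binding domain of *her₆*: the embedded TP, whose subject is Noor₃.
*Odette₁* c-commands the pronoun but from outside its binding domain, and is not c-commanded by it → coindexation permitted.
*Nadia₂* c-commands the pronoun but from outside its binding domain, and is not c-commanded by it → coindexation permitted.
*Noor₃* c-commands the pronoun within its binding domain → coindexation would violate Principle B.
*Yuki₄*: the pronoun c-commands this R-expression → coindexation would violate Principle C on *Yuki₄*.
*Hana₅*: the pronoun c-commands this R-expression → coindexation would violate Principle C on *Hana₅*.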